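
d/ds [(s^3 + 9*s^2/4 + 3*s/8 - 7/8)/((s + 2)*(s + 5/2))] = (16*s^4 + 144*s^3 + 396*s^2 + 388*s + 93)/(4*(4*s^4 + 36*s^3 + 121*s^2 + 180*s + 100))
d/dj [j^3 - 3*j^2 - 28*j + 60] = 3*j^2 - 6*j - 28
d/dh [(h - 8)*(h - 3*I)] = 2*h - 8 - 3*I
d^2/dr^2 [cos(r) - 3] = -cos(r)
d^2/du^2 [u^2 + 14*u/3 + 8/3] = 2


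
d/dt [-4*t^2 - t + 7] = -8*t - 1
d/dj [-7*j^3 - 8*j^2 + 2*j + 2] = -21*j^2 - 16*j + 2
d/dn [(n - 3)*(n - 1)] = 2*n - 4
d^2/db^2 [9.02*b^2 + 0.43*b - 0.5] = 18.0400000000000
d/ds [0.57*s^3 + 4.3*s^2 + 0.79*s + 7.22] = 1.71*s^2 + 8.6*s + 0.79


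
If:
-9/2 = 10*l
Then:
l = -9/20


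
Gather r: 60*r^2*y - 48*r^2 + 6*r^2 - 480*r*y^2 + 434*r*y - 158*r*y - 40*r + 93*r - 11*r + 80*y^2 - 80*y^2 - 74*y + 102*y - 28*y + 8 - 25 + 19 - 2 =r^2*(60*y - 42) + r*(-480*y^2 + 276*y + 42)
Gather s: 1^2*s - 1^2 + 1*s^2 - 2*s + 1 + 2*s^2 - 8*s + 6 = 3*s^2 - 9*s + 6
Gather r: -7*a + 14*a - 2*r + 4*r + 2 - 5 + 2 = 7*a + 2*r - 1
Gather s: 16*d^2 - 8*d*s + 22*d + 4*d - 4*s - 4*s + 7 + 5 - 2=16*d^2 + 26*d + s*(-8*d - 8) + 10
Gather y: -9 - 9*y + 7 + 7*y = -2*y - 2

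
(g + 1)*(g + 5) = g^2 + 6*g + 5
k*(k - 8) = k^2 - 8*k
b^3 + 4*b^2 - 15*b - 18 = (b - 3)*(b + 1)*(b + 6)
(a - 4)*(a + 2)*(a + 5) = a^3 + 3*a^2 - 18*a - 40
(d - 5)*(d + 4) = d^2 - d - 20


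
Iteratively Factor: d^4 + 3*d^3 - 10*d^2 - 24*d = (d + 4)*(d^3 - d^2 - 6*d) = (d - 3)*(d + 4)*(d^2 + 2*d) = (d - 3)*(d + 2)*(d + 4)*(d)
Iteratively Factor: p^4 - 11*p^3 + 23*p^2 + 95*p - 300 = (p + 3)*(p^3 - 14*p^2 + 65*p - 100) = (p - 5)*(p + 3)*(p^2 - 9*p + 20) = (p - 5)^2*(p + 3)*(p - 4)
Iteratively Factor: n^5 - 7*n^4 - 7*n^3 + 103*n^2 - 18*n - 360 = (n - 3)*(n^4 - 4*n^3 - 19*n^2 + 46*n + 120) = (n - 5)*(n - 3)*(n^3 + n^2 - 14*n - 24) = (n - 5)*(n - 3)*(n + 3)*(n^2 - 2*n - 8) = (n - 5)*(n - 4)*(n - 3)*(n + 3)*(n + 2)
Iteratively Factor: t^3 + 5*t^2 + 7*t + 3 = (t + 1)*(t^2 + 4*t + 3) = (t + 1)*(t + 3)*(t + 1)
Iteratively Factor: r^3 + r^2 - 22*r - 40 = (r - 5)*(r^2 + 6*r + 8) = (r - 5)*(r + 4)*(r + 2)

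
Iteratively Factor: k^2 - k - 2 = (k - 2)*(k + 1)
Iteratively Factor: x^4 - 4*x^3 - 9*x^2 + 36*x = (x + 3)*(x^3 - 7*x^2 + 12*x) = (x - 3)*(x + 3)*(x^2 - 4*x) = x*(x - 3)*(x + 3)*(x - 4)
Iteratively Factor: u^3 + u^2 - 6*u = (u + 3)*(u^2 - 2*u) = (u - 2)*(u + 3)*(u)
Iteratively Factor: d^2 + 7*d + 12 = (d + 4)*(d + 3)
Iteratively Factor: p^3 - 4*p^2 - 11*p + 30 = (p - 5)*(p^2 + p - 6) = (p - 5)*(p + 3)*(p - 2)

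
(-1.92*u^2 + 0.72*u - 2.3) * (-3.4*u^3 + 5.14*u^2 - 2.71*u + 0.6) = 6.528*u^5 - 12.3168*u^4 + 16.724*u^3 - 14.9252*u^2 + 6.665*u - 1.38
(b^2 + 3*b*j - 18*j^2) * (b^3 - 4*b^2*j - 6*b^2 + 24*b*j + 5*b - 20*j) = b^5 - b^4*j - 6*b^4 - 30*b^3*j^2 + 6*b^3*j + 5*b^3 + 72*b^2*j^3 + 180*b^2*j^2 - 5*b^2*j - 432*b*j^3 - 150*b*j^2 + 360*j^3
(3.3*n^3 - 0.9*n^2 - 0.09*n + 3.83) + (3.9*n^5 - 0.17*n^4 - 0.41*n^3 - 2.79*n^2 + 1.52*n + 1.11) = 3.9*n^5 - 0.17*n^4 + 2.89*n^3 - 3.69*n^2 + 1.43*n + 4.94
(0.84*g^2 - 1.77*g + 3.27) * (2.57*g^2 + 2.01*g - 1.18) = 2.1588*g^4 - 2.8605*g^3 + 3.855*g^2 + 8.6613*g - 3.8586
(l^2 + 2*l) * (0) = 0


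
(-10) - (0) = -10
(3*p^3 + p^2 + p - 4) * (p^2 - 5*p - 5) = 3*p^5 - 14*p^4 - 19*p^3 - 14*p^2 + 15*p + 20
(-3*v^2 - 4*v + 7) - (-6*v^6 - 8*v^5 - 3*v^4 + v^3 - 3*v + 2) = 6*v^6 + 8*v^5 + 3*v^4 - v^3 - 3*v^2 - v + 5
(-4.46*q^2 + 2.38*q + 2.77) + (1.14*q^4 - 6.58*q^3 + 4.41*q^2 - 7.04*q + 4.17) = 1.14*q^4 - 6.58*q^3 - 0.0499999999999998*q^2 - 4.66*q + 6.94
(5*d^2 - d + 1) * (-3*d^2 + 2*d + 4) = -15*d^4 + 13*d^3 + 15*d^2 - 2*d + 4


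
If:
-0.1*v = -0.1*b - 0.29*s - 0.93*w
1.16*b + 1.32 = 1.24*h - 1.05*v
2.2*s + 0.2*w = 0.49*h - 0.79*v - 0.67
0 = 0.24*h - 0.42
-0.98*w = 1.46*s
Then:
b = 0.61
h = 1.75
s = 0.04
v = 0.13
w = -0.07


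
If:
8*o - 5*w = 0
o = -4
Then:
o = -4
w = -32/5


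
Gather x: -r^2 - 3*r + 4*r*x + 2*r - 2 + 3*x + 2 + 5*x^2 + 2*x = -r^2 - r + 5*x^2 + x*(4*r + 5)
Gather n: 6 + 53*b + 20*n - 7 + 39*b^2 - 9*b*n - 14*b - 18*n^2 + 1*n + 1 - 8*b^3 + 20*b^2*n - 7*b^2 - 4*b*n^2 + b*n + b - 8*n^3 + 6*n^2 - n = -8*b^3 + 32*b^2 + 40*b - 8*n^3 + n^2*(-4*b - 12) + n*(20*b^2 - 8*b + 20)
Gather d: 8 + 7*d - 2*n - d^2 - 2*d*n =-d^2 + d*(7 - 2*n) - 2*n + 8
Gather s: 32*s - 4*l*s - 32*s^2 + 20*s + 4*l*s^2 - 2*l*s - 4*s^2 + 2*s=s^2*(4*l - 36) + s*(54 - 6*l)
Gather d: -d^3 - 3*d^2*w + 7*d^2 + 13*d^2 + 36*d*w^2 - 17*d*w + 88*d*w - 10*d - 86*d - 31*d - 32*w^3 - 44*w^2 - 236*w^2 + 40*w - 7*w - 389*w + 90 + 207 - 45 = -d^3 + d^2*(20 - 3*w) + d*(36*w^2 + 71*w - 127) - 32*w^3 - 280*w^2 - 356*w + 252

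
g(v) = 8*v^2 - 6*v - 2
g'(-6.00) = -102.00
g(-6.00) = 322.00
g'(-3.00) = -54.00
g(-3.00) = 88.00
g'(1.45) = 17.20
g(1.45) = 6.12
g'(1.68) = 20.88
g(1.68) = 10.50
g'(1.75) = 22.00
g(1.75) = 12.00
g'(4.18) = 60.88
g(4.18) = 112.70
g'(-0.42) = -12.72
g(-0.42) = 1.93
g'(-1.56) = -30.96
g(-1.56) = 26.83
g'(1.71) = 21.36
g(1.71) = 11.13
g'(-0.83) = -19.28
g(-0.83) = 8.49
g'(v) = 16*v - 6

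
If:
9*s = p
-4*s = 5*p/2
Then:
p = 0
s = 0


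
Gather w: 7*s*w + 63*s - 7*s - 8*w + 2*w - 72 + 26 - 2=56*s + w*(7*s - 6) - 48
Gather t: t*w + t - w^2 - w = t*(w + 1) - w^2 - w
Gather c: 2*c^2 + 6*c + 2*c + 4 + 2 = 2*c^2 + 8*c + 6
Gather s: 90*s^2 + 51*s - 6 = 90*s^2 + 51*s - 6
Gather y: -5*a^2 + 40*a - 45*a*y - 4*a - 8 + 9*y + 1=-5*a^2 + 36*a + y*(9 - 45*a) - 7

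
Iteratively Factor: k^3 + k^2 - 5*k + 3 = (k - 1)*(k^2 + 2*k - 3) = (k - 1)*(k + 3)*(k - 1)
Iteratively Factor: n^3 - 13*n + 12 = (n - 1)*(n^2 + n - 12) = (n - 3)*(n - 1)*(n + 4)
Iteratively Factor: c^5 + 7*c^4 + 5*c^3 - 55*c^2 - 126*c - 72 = (c + 1)*(c^4 + 6*c^3 - c^2 - 54*c - 72) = (c - 3)*(c + 1)*(c^3 + 9*c^2 + 26*c + 24) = (c - 3)*(c + 1)*(c + 2)*(c^2 + 7*c + 12) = (c - 3)*(c + 1)*(c + 2)*(c + 3)*(c + 4)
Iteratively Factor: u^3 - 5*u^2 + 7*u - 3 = (u - 3)*(u^2 - 2*u + 1) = (u - 3)*(u - 1)*(u - 1)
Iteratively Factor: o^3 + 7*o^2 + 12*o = (o + 4)*(o^2 + 3*o) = (o + 3)*(o + 4)*(o)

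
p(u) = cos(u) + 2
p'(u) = -sin(u)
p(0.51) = 2.87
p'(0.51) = -0.49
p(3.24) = 1.00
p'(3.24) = 0.10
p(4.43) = 1.72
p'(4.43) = 0.96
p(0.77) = 2.72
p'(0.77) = -0.70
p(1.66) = 1.91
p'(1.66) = -1.00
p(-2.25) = 1.37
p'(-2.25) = 0.78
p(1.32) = 2.25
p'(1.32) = -0.97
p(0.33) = 2.95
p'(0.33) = -0.32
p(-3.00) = 1.01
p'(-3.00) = 0.14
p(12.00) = 2.84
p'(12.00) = 0.54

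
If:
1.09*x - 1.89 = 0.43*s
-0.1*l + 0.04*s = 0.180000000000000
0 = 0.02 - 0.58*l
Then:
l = 0.03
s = 4.59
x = 3.54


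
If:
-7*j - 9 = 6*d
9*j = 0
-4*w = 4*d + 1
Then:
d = -3/2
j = 0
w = 5/4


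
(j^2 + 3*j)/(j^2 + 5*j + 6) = j/(j + 2)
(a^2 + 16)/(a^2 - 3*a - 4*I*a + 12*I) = (a + 4*I)/(a - 3)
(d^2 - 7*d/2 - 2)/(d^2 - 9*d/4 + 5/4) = 2*(2*d^2 - 7*d - 4)/(4*d^2 - 9*d + 5)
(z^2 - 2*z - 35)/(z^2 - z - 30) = (z - 7)/(z - 6)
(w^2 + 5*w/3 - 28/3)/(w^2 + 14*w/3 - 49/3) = (w + 4)/(w + 7)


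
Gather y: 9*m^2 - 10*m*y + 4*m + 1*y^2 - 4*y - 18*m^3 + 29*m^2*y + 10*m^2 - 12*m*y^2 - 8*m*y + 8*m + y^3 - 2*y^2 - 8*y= -18*m^3 + 19*m^2 + 12*m + y^3 + y^2*(-12*m - 1) + y*(29*m^2 - 18*m - 12)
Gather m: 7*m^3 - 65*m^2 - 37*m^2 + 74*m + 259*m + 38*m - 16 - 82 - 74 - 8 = 7*m^3 - 102*m^2 + 371*m - 180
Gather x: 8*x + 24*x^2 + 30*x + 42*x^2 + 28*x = 66*x^2 + 66*x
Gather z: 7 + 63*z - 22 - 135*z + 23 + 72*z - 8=0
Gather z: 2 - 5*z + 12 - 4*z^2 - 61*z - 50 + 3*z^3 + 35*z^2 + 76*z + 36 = 3*z^3 + 31*z^2 + 10*z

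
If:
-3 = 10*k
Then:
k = -3/10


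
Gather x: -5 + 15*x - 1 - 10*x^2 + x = -10*x^2 + 16*x - 6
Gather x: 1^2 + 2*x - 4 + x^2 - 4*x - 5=x^2 - 2*x - 8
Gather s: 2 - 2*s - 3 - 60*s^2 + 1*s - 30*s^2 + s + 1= -90*s^2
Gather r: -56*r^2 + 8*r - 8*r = -56*r^2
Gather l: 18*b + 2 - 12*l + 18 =18*b - 12*l + 20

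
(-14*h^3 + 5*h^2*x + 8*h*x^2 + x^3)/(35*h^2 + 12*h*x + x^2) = (-2*h^2 + h*x + x^2)/(5*h + x)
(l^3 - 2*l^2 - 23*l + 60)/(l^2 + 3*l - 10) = (l^2 - 7*l + 12)/(l - 2)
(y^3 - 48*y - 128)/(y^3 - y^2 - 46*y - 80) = (y^2 + 8*y + 16)/(y^2 + 7*y + 10)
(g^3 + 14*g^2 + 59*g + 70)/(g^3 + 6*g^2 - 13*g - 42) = (g + 5)/(g - 3)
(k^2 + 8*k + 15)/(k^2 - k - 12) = (k + 5)/(k - 4)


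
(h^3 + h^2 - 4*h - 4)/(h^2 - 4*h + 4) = (h^2 + 3*h + 2)/(h - 2)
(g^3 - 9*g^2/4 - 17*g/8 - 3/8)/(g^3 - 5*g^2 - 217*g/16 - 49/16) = 2*(2*g^2 - 5*g - 3)/(4*g^2 - 21*g - 49)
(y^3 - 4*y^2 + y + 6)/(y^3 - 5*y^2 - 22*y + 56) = (y^2 - 2*y - 3)/(y^2 - 3*y - 28)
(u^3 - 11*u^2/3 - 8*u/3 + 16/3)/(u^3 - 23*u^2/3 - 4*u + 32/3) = (u - 4)/(u - 8)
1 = 1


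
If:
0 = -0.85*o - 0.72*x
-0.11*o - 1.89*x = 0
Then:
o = 0.00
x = 0.00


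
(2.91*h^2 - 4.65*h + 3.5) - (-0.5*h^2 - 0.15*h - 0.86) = 3.41*h^2 - 4.5*h + 4.36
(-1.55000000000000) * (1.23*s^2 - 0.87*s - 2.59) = -1.9065*s^2 + 1.3485*s + 4.0145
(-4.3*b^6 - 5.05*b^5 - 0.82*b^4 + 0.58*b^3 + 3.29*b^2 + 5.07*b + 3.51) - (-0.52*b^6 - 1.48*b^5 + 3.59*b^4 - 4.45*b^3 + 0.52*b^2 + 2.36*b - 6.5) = -3.78*b^6 - 3.57*b^5 - 4.41*b^4 + 5.03*b^3 + 2.77*b^2 + 2.71*b + 10.01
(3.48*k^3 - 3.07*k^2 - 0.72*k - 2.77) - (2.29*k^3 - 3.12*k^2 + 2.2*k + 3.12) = 1.19*k^3 + 0.0500000000000003*k^2 - 2.92*k - 5.89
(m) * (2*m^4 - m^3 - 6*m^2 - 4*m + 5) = 2*m^5 - m^4 - 6*m^3 - 4*m^2 + 5*m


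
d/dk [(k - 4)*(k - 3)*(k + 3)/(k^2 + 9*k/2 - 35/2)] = 2*(2*k^4 + 18*k^3 - 123*k^2 + 136*k - 9)/(4*k^4 + 36*k^3 - 59*k^2 - 630*k + 1225)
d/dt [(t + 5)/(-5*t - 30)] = -1/(5*(t + 6)^2)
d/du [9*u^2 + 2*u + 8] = 18*u + 2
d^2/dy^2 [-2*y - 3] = 0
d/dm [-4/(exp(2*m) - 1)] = 2/sinh(m)^2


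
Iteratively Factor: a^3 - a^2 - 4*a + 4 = (a + 2)*(a^2 - 3*a + 2) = (a - 1)*(a + 2)*(a - 2)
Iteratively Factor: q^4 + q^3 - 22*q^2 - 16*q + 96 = (q - 2)*(q^3 + 3*q^2 - 16*q - 48) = (q - 4)*(q - 2)*(q^2 + 7*q + 12) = (q - 4)*(q - 2)*(q + 3)*(q + 4)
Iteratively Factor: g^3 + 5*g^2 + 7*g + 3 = (g + 1)*(g^2 + 4*g + 3) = (g + 1)*(g + 3)*(g + 1)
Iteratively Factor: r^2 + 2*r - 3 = (r - 1)*(r + 3)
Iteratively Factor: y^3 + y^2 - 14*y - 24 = (y - 4)*(y^2 + 5*y + 6) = (y - 4)*(y + 3)*(y + 2)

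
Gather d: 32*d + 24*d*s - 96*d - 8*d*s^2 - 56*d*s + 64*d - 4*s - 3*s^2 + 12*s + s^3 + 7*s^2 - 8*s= d*(-8*s^2 - 32*s) + s^3 + 4*s^2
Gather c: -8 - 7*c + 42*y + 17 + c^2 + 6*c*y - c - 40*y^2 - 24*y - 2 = c^2 + c*(6*y - 8) - 40*y^2 + 18*y + 7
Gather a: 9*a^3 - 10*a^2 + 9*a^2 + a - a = 9*a^3 - a^2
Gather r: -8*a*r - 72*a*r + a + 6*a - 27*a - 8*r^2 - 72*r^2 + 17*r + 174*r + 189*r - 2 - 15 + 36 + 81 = -20*a - 80*r^2 + r*(380 - 80*a) + 100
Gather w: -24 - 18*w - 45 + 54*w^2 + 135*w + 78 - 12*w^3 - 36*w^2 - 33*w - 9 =-12*w^3 + 18*w^2 + 84*w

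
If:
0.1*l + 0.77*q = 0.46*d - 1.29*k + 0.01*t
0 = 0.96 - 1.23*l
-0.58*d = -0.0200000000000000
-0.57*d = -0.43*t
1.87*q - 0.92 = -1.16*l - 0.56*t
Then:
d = 0.03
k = -0.04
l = 0.78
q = -0.01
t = 0.05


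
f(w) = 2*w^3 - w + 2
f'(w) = 6*w^2 - 1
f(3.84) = 111.41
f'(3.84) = 87.47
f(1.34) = 5.47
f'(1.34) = 9.77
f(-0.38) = 2.27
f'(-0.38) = -0.13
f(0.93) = 2.68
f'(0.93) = 4.19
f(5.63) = 353.28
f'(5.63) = 189.18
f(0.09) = 1.91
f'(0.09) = -0.95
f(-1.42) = -2.31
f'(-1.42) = 11.10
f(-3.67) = -93.19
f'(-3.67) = 79.81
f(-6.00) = -424.00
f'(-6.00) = 215.00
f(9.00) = 1451.00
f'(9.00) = 485.00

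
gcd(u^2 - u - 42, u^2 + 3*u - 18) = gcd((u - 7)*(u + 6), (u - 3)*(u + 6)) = u + 6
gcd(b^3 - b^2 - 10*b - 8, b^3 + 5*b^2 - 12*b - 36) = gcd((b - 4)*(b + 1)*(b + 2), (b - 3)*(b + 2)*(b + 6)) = b + 2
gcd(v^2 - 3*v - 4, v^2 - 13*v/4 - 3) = v - 4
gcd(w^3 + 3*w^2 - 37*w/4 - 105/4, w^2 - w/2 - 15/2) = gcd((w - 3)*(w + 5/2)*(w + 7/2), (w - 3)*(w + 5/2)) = w^2 - w/2 - 15/2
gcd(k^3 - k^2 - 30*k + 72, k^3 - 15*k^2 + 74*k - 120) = k - 4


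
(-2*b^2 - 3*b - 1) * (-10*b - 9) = 20*b^3 + 48*b^2 + 37*b + 9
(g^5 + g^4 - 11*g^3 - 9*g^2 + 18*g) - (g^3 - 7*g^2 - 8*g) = g^5 + g^4 - 12*g^3 - 2*g^2 + 26*g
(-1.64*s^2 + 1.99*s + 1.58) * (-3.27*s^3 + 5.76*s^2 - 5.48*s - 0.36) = 5.3628*s^5 - 15.9537*s^4 + 15.283*s^3 - 1.214*s^2 - 9.3748*s - 0.5688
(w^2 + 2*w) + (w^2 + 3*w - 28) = 2*w^2 + 5*w - 28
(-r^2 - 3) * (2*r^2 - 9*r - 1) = -2*r^4 + 9*r^3 - 5*r^2 + 27*r + 3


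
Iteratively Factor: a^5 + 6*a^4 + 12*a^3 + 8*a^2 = (a + 2)*(a^4 + 4*a^3 + 4*a^2) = a*(a + 2)*(a^3 + 4*a^2 + 4*a) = a*(a + 2)^2*(a^2 + 2*a) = a^2*(a + 2)^2*(a + 2)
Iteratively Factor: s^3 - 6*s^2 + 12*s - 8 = (s - 2)*(s^2 - 4*s + 4) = (s - 2)^2*(s - 2)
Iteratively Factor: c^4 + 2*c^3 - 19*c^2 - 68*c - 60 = (c + 3)*(c^3 - c^2 - 16*c - 20) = (c - 5)*(c + 3)*(c^2 + 4*c + 4) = (c - 5)*(c + 2)*(c + 3)*(c + 2)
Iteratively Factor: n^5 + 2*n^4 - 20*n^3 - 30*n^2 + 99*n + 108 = (n + 4)*(n^4 - 2*n^3 - 12*n^2 + 18*n + 27) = (n + 1)*(n + 4)*(n^3 - 3*n^2 - 9*n + 27) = (n + 1)*(n + 3)*(n + 4)*(n^2 - 6*n + 9) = (n - 3)*(n + 1)*(n + 3)*(n + 4)*(n - 3)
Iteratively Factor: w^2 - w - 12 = (w + 3)*(w - 4)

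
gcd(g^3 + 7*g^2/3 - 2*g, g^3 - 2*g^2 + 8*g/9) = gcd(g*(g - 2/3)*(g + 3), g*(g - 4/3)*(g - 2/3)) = g^2 - 2*g/3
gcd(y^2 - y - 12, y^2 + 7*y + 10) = 1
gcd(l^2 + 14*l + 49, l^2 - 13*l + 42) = 1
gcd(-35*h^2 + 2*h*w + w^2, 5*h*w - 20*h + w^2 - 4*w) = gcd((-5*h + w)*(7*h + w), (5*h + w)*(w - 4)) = 1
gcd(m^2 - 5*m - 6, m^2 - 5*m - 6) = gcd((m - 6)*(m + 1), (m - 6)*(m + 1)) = m^2 - 5*m - 6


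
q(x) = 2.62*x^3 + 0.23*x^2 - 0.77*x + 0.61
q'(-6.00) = 279.43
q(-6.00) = -552.41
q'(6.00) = 284.95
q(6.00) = 570.19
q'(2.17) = 37.24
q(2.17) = 26.79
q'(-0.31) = -0.16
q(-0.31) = 0.79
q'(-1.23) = 10.56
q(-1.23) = -2.97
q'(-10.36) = 838.08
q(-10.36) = -2880.00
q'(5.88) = 273.69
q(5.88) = 536.67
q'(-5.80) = 260.97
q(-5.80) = -498.38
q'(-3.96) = 120.67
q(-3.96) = -155.43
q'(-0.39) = 0.25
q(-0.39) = 0.79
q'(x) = 7.86*x^2 + 0.46*x - 0.77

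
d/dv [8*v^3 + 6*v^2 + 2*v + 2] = 24*v^2 + 12*v + 2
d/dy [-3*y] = -3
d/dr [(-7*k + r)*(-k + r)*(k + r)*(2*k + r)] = 5*k^3 - 30*k^2*r - 15*k*r^2 + 4*r^3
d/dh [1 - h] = -1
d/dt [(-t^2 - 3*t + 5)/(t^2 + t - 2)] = (2*t^2 - 6*t + 1)/(t^4 + 2*t^3 - 3*t^2 - 4*t + 4)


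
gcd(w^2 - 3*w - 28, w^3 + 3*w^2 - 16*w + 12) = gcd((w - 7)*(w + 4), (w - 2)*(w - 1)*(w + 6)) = 1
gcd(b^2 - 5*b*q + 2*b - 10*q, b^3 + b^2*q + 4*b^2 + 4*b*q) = 1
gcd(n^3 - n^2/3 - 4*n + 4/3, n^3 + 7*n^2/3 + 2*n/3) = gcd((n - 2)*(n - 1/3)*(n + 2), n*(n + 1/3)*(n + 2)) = n + 2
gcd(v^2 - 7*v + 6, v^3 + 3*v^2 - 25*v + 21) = v - 1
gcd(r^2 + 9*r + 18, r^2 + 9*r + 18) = r^2 + 9*r + 18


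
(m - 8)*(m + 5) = m^2 - 3*m - 40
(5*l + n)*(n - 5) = 5*l*n - 25*l + n^2 - 5*n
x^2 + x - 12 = (x - 3)*(x + 4)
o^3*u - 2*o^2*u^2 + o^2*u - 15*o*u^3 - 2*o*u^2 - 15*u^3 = (o - 5*u)*(o + 3*u)*(o*u + u)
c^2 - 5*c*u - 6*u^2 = (c - 6*u)*(c + u)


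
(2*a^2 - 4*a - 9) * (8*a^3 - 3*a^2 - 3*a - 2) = 16*a^5 - 38*a^4 - 66*a^3 + 35*a^2 + 35*a + 18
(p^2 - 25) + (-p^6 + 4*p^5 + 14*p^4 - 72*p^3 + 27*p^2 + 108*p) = -p^6 + 4*p^5 + 14*p^4 - 72*p^3 + 28*p^2 + 108*p - 25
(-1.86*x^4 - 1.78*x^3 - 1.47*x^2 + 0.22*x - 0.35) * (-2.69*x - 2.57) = 5.0034*x^5 + 9.5684*x^4 + 8.5289*x^3 + 3.1861*x^2 + 0.3761*x + 0.8995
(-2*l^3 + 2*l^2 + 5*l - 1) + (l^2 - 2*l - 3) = -2*l^3 + 3*l^2 + 3*l - 4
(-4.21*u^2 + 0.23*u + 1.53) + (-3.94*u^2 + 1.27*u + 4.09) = -8.15*u^2 + 1.5*u + 5.62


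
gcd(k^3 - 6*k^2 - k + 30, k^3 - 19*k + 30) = k - 3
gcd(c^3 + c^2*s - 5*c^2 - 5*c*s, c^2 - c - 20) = c - 5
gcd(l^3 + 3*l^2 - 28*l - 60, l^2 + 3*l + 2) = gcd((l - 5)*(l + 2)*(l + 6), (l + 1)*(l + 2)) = l + 2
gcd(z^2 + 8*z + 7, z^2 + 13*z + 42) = z + 7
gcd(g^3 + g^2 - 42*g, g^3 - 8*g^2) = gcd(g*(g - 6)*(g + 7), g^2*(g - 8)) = g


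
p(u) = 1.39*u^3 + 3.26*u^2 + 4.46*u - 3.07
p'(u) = 4.17*u^2 + 6.52*u + 4.46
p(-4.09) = -61.88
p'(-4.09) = 47.55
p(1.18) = 9.02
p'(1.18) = 17.96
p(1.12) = 7.97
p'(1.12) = 16.99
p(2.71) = 60.62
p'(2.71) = 52.75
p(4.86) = 255.17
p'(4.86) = 134.64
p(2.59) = 54.50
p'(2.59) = 49.32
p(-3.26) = -31.12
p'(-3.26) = 27.52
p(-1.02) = -5.70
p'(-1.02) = 2.15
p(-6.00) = -212.71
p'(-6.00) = 115.46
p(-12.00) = -1989.07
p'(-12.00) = 526.70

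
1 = 1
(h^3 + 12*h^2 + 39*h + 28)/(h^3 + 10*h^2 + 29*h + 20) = (h + 7)/(h + 5)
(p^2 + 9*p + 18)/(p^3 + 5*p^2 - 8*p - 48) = (p^2 + 9*p + 18)/(p^3 + 5*p^2 - 8*p - 48)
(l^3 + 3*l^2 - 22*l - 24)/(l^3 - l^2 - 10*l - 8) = (l + 6)/(l + 2)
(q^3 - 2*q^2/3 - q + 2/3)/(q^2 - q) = q + 1/3 - 2/(3*q)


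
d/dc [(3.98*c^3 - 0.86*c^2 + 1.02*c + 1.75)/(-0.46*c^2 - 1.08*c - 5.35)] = (-1.8308*c^4 - 8.5968*c^3 - 62.481*c^2 + 10.812*c - 3.567)/(0.2116*c^4 + 0.9936*c^3 + 6.0884*c^2 + 11.556*c + 28.6225)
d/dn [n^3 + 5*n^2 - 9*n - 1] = 3*n^2 + 10*n - 9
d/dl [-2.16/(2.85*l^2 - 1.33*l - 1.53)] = (12.312*l - 2.8728)/(-2.85*l^2 + 1.33*l + 1.53)^2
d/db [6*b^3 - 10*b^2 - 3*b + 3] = 18*b^2 - 20*b - 3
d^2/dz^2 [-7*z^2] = -14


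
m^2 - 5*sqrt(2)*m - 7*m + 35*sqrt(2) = (m - 7)*(m - 5*sqrt(2))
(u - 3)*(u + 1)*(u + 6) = u^3 + 4*u^2 - 15*u - 18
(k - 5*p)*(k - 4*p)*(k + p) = k^3 - 8*k^2*p + 11*k*p^2 + 20*p^3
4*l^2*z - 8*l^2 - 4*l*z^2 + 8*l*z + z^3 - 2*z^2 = (-2*l + z)^2*(z - 2)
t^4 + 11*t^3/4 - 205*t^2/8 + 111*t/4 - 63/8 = (t - 3)*(t - 3/4)*(t - 1/2)*(t + 7)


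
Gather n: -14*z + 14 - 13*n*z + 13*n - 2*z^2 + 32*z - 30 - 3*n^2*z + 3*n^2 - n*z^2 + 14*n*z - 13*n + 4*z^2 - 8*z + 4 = n^2*(3 - 3*z) + n*(-z^2 + z) + 2*z^2 + 10*z - 12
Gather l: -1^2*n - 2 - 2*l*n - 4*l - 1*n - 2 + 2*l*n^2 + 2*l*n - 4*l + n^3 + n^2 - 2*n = l*(2*n^2 - 8) + n^3 + n^2 - 4*n - 4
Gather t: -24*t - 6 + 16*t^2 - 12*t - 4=16*t^2 - 36*t - 10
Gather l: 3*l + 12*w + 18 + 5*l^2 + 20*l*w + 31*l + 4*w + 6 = 5*l^2 + l*(20*w + 34) + 16*w + 24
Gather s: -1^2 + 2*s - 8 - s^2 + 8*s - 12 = -s^2 + 10*s - 21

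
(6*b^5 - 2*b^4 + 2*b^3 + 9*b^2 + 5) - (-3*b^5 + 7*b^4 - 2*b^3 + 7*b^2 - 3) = 9*b^5 - 9*b^4 + 4*b^3 + 2*b^2 + 8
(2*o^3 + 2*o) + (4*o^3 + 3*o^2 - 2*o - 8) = 6*o^3 + 3*o^2 - 8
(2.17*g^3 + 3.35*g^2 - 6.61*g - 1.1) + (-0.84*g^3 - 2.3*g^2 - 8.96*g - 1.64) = 1.33*g^3 + 1.05*g^2 - 15.57*g - 2.74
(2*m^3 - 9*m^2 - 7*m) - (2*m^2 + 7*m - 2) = 2*m^3 - 11*m^2 - 14*m + 2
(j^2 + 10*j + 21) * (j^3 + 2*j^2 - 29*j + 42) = j^5 + 12*j^4 + 12*j^3 - 206*j^2 - 189*j + 882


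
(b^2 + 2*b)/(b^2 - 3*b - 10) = b/(b - 5)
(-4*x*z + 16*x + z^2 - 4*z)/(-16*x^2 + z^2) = (z - 4)/(4*x + z)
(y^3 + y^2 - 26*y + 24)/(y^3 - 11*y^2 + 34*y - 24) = (y + 6)/(y - 6)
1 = 1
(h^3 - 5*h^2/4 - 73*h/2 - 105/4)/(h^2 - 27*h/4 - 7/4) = (4*h^2 + 23*h + 15)/(4*h + 1)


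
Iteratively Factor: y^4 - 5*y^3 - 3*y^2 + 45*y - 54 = (y + 3)*(y^3 - 8*y^2 + 21*y - 18) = (y - 2)*(y + 3)*(y^2 - 6*y + 9) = (y - 3)*(y - 2)*(y + 3)*(y - 3)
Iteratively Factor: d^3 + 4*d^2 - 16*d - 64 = (d - 4)*(d^2 + 8*d + 16) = (d - 4)*(d + 4)*(d + 4)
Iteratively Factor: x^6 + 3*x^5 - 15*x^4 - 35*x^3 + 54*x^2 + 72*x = (x + 3)*(x^5 - 15*x^3 + 10*x^2 + 24*x) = (x + 3)*(x + 4)*(x^4 - 4*x^3 + x^2 + 6*x) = (x + 1)*(x + 3)*(x + 4)*(x^3 - 5*x^2 + 6*x) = x*(x + 1)*(x + 3)*(x + 4)*(x^2 - 5*x + 6) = x*(x - 3)*(x + 1)*(x + 3)*(x + 4)*(x - 2)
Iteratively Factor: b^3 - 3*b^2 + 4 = (b + 1)*(b^2 - 4*b + 4) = (b - 2)*(b + 1)*(b - 2)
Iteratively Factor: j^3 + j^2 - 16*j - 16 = (j + 4)*(j^2 - 3*j - 4) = (j + 1)*(j + 4)*(j - 4)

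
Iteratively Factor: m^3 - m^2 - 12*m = (m)*(m^2 - m - 12) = m*(m - 4)*(m + 3)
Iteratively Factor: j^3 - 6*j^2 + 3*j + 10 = (j + 1)*(j^2 - 7*j + 10) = (j - 5)*(j + 1)*(j - 2)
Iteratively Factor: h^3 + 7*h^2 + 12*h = (h + 4)*(h^2 + 3*h) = (h + 3)*(h + 4)*(h)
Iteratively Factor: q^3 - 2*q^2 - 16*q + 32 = (q - 4)*(q^2 + 2*q - 8) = (q - 4)*(q - 2)*(q + 4)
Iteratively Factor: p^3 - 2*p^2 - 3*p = (p - 3)*(p^2 + p) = p*(p - 3)*(p + 1)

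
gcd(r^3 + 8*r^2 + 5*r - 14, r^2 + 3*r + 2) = r + 2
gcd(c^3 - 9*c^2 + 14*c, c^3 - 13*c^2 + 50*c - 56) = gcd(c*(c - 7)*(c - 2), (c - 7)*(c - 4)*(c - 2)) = c^2 - 9*c + 14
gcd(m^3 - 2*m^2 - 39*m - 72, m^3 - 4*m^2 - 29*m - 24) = m^2 - 5*m - 24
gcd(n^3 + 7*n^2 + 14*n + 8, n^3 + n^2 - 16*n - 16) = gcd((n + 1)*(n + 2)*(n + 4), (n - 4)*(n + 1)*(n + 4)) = n^2 + 5*n + 4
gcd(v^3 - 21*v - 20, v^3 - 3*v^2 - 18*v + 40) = v^2 - v - 20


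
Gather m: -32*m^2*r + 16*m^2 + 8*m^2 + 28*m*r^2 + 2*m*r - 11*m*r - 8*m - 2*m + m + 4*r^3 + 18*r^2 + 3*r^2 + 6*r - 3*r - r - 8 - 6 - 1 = m^2*(24 - 32*r) + m*(28*r^2 - 9*r - 9) + 4*r^3 + 21*r^2 + 2*r - 15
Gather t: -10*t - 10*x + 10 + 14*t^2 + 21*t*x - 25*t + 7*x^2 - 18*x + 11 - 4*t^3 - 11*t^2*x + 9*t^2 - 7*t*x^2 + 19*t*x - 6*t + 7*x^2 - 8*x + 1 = -4*t^3 + t^2*(23 - 11*x) + t*(-7*x^2 + 40*x - 41) + 14*x^2 - 36*x + 22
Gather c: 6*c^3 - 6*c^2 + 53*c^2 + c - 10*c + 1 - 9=6*c^3 + 47*c^2 - 9*c - 8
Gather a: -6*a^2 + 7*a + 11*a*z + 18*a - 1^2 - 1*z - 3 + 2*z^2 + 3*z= -6*a^2 + a*(11*z + 25) + 2*z^2 + 2*z - 4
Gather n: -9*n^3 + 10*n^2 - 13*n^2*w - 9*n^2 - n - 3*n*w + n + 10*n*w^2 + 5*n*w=-9*n^3 + n^2*(1 - 13*w) + n*(10*w^2 + 2*w)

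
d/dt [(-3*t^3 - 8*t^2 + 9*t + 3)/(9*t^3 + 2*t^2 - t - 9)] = 2*(33*t^4 - 78*t^3 - 5*t^2 + 66*t - 39)/(81*t^6 + 36*t^5 - 14*t^4 - 166*t^3 - 35*t^2 + 18*t + 81)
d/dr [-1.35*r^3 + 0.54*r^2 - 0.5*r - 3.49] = -4.05*r^2 + 1.08*r - 0.5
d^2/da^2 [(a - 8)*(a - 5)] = 2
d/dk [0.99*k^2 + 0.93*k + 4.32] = 1.98*k + 0.93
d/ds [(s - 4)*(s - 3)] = 2*s - 7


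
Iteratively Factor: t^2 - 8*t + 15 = (t - 3)*(t - 5)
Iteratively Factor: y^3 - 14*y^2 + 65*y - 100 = (y - 5)*(y^2 - 9*y + 20) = (y - 5)^2*(y - 4)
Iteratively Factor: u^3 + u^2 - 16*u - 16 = (u + 4)*(u^2 - 3*u - 4) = (u + 1)*(u + 4)*(u - 4)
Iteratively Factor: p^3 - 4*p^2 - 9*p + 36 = (p - 4)*(p^2 - 9) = (p - 4)*(p - 3)*(p + 3)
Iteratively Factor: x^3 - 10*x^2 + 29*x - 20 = (x - 4)*(x^2 - 6*x + 5) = (x - 4)*(x - 1)*(x - 5)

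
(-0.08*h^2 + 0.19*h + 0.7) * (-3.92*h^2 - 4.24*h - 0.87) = 0.3136*h^4 - 0.4056*h^3 - 3.48*h^2 - 3.1333*h - 0.609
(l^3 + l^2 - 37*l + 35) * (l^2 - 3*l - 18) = l^5 - 2*l^4 - 58*l^3 + 128*l^2 + 561*l - 630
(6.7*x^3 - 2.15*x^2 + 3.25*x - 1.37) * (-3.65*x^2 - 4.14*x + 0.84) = -24.455*x^5 - 19.8905*x^4 + 2.6665*x^3 - 10.2605*x^2 + 8.4018*x - 1.1508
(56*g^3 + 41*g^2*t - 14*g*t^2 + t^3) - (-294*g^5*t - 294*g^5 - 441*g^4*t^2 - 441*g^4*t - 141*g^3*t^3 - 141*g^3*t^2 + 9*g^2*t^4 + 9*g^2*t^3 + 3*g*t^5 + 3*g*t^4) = 294*g^5*t + 294*g^5 + 441*g^4*t^2 + 441*g^4*t + 141*g^3*t^3 + 141*g^3*t^2 + 56*g^3 - 9*g^2*t^4 - 9*g^2*t^3 + 41*g^2*t - 3*g*t^5 - 3*g*t^4 - 14*g*t^2 + t^3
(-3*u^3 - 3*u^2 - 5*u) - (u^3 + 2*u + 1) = -4*u^3 - 3*u^2 - 7*u - 1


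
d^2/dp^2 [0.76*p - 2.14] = 0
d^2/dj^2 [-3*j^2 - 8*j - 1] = -6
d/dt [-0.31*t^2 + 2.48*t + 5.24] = 2.48 - 0.62*t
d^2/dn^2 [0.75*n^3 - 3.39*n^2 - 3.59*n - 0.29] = 4.5*n - 6.78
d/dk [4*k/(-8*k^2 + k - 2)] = 8*(4*k^2 - 1)/(64*k^4 - 16*k^3 + 33*k^2 - 4*k + 4)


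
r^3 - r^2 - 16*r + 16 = (r - 4)*(r - 1)*(r + 4)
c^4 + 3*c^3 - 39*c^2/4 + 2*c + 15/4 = (c - 3/2)*(c - 1)*(c + 1/2)*(c + 5)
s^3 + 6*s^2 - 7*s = s*(s - 1)*(s + 7)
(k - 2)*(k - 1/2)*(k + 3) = k^3 + k^2/2 - 13*k/2 + 3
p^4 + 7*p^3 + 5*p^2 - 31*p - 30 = (p - 2)*(p + 1)*(p + 3)*(p + 5)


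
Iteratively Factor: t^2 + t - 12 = (t - 3)*(t + 4)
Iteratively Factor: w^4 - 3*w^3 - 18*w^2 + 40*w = (w - 5)*(w^3 + 2*w^2 - 8*w) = (w - 5)*(w - 2)*(w^2 + 4*w) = w*(w - 5)*(w - 2)*(w + 4)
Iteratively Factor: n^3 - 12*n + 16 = (n - 2)*(n^2 + 2*n - 8) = (n - 2)^2*(n + 4)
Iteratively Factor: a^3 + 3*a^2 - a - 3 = (a + 3)*(a^2 - 1) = (a + 1)*(a + 3)*(a - 1)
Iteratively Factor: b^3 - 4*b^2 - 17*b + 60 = (b - 5)*(b^2 + b - 12) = (b - 5)*(b - 3)*(b + 4)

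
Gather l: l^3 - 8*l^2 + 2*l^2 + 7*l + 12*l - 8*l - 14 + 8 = l^3 - 6*l^2 + 11*l - 6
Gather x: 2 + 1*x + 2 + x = 2*x + 4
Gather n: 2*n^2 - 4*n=2*n^2 - 4*n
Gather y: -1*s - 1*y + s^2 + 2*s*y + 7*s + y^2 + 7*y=s^2 + 6*s + y^2 + y*(2*s + 6)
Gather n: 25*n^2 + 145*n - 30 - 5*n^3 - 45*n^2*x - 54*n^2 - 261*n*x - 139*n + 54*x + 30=-5*n^3 + n^2*(-45*x - 29) + n*(6 - 261*x) + 54*x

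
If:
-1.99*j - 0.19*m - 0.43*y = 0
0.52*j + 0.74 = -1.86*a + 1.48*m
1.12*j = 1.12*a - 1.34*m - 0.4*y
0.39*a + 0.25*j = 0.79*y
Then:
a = -1.46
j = 0.26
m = -1.24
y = -0.64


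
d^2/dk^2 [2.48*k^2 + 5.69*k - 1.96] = 4.96000000000000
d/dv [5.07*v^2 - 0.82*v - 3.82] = 10.14*v - 0.82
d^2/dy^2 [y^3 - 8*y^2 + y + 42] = 6*y - 16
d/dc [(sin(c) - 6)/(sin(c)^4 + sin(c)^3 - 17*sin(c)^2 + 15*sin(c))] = (-3*sin(c)^4 + 22*sin(c)^3 + 35*sin(c)^2 - 204*sin(c) + 90)*cos(c)/((sin(c)^3 + sin(c)^2 - 17*sin(c) + 15)^2*sin(c)^2)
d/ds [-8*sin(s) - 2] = -8*cos(s)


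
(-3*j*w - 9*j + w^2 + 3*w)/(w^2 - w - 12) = (-3*j + w)/(w - 4)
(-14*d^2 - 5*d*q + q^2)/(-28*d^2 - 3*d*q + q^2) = (2*d + q)/(4*d + q)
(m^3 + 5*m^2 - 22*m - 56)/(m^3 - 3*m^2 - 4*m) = (m^2 + 9*m + 14)/(m*(m + 1))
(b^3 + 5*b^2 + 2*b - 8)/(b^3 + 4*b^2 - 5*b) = (b^2 + 6*b + 8)/(b*(b + 5))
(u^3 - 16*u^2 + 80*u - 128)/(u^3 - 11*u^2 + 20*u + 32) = (u - 4)/(u + 1)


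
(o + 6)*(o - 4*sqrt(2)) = o^2 - 4*sqrt(2)*o + 6*o - 24*sqrt(2)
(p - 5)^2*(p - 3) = p^3 - 13*p^2 + 55*p - 75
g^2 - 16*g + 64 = (g - 8)^2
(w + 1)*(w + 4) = w^2 + 5*w + 4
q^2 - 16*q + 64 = (q - 8)^2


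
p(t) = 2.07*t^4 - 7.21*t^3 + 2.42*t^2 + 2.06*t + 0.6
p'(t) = 8.28*t^3 - 21.63*t^2 + 4.84*t + 2.06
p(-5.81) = 3843.08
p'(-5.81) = -2380.10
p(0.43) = 1.43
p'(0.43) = 0.80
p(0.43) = 1.43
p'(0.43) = 0.80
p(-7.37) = 9110.31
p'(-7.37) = -4523.10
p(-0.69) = 3.17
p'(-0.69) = -14.30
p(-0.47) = 1.02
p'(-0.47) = -5.85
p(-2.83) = 310.34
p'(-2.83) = -372.54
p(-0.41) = 0.72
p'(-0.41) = -4.13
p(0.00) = 0.60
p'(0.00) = 2.06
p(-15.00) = 129641.70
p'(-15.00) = -32882.29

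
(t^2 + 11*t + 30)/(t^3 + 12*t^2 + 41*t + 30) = 1/(t + 1)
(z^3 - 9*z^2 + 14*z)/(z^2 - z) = (z^2 - 9*z + 14)/(z - 1)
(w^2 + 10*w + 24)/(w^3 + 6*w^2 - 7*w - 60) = (w + 6)/(w^2 + 2*w - 15)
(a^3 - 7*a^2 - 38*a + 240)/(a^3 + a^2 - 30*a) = (a - 8)/a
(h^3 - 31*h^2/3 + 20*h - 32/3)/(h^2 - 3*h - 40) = (3*h^2 - 7*h + 4)/(3*(h + 5))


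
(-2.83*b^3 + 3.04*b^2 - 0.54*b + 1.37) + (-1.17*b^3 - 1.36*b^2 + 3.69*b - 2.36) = -4.0*b^3 + 1.68*b^2 + 3.15*b - 0.99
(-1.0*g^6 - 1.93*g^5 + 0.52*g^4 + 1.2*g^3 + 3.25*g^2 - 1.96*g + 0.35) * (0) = 0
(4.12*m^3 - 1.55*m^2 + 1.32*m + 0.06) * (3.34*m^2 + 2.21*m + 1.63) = 13.7608*m^5 + 3.9282*m^4 + 7.6989*m^3 + 0.5911*m^2 + 2.2842*m + 0.0978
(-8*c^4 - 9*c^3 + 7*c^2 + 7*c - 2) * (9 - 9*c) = 72*c^5 + 9*c^4 - 144*c^3 + 81*c - 18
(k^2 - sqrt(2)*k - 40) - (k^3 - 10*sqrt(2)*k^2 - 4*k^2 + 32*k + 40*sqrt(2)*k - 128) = -k^3 + 5*k^2 + 10*sqrt(2)*k^2 - 41*sqrt(2)*k - 32*k + 88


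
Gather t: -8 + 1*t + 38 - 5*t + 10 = 40 - 4*t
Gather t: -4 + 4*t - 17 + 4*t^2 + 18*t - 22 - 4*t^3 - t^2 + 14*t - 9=-4*t^3 + 3*t^2 + 36*t - 52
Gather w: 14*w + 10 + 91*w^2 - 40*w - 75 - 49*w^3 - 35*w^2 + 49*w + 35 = -49*w^3 + 56*w^2 + 23*w - 30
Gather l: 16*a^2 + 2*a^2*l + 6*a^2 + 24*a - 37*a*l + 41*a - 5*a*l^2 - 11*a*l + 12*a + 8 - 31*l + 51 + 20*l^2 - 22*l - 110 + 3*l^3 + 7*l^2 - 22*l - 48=22*a^2 + 77*a + 3*l^3 + l^2*(27 - 5*a) + l*(2*a^2 - 48*a - 75) - 99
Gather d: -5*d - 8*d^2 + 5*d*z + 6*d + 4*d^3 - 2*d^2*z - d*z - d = 4*d^3 + d^2*(-2*z - 8) + 4*d*z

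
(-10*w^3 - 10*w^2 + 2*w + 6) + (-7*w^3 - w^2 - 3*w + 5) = -17*w^3 - 11*w^2 - w + 11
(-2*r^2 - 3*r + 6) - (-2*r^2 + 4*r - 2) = 8 - 7*r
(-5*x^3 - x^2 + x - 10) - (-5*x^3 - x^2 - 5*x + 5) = 6*x - 15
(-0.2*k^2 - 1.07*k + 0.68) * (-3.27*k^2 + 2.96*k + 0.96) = 0.654*k^4 + 2.9069*k^3 - 5.5828*k^2 + 0.9856*k + 0.6528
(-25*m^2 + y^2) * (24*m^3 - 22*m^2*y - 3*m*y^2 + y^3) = -600*m^5 + 550*m^4*y + 99*m^3*y^2 - 47*m^2*y^3 - 3*m*y^4 + y^5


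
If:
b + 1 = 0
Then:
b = -1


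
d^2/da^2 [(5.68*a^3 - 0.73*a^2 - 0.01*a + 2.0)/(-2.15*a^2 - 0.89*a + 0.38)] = (-7.105427357601e-15*a^4 - 20.980636*a^3 - 40.365684*a^2 - 27.834132*a - 6.218812)/(9.938375*a^6 + 12.342075*a^5 - 0.160605000000001*a^4 - 3.657811*a^3 + 0.0283859999999999*a^2 + 0.385548*a - 0.054872)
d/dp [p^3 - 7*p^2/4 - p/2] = 3*p^2 - 7*p/2 - 1/2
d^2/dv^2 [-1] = 0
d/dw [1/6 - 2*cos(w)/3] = 2*sin(w)/3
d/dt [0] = 0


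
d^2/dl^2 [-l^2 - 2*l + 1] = -2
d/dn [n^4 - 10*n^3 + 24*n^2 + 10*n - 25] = 4*n^3 - 30*n^2 + 48*n + 10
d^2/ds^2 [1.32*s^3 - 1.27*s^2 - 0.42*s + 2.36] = 7.92*s - 2.54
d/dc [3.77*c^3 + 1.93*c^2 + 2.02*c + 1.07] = 11.31*c^2 + 3.86*c + 2.02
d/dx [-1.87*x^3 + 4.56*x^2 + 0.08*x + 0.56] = -5.61*x^2 + 9.12*x + 0.08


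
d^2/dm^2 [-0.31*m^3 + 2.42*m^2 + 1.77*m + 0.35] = 4.84 - 1.86*m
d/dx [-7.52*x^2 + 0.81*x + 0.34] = 0.81 - 15.04*x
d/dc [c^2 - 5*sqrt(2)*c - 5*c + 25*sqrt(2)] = 2*c - 5*sqrt(2) - 5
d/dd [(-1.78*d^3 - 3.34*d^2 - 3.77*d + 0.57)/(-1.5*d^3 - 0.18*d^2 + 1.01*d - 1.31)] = (-4.6896*d^4 - 14.9056*d^3 + 5.5084*d^2 + 8.956*d + 4.363)/(2.25*d^6 + 0.54*d^5 - 2.9976*d^4 + 3.5664*d^3 + 1.4917*d^2 - 2.6462*d + 1.7161)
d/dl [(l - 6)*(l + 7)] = 2*l + 1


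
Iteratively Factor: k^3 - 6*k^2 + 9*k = (k - 3)*(k^2 - 3*k) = (k - 3)^2*(k)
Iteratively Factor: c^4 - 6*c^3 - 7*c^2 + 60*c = (c - 4)*(c^3 - 2*c^2 - 15*c) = c*(c - 4)*(c^2 - 2*c - 15) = c*(c - 4)*(c + 3)*(c - 5)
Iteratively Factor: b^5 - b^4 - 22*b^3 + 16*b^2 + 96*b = (b - 3)*(b^4 + 2*b^3 - 16*b^2 - 32*b) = (b - 4)*(b - 3)*(b^3 + 6*b^2 + 8*b) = (b - 4)*(b - 3)*(b + 4)*(b^2 + 2*b) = (b - 4)*(b - 3)*(b + 2)*(b + 4)*(b)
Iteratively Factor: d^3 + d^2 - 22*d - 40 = (d + 4)*(d^2 - 3*d - 10) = (d + 2)*(d + 4)*(d - 5)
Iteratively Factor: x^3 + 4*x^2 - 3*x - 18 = (x + 3)*(x^2 + x - 6) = (x - 2)*(x + 3)*(x + 3)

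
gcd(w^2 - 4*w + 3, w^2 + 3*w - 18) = w - 3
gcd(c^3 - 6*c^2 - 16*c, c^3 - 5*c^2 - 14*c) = c^2 + 2*c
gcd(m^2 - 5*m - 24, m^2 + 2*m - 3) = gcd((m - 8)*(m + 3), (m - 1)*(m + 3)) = m + 3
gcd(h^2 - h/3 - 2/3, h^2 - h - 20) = 1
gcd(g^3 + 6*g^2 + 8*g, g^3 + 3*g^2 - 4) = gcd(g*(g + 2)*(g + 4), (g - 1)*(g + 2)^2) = g + 2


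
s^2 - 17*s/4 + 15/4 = (s - 3)*(s - 5/4)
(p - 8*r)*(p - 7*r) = p^2 - 15*p*r + 56*r^2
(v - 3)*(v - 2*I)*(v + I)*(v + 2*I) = v^4 - 3*v^3 + I*v^3 + 4*v^2 - 3*I*v^2 - 12*v + 4*I*v - 12*I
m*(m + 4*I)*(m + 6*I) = m^3 + 10*I*m^2 - 24*m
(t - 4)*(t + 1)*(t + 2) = t^3 - t^2 - 10*t - 8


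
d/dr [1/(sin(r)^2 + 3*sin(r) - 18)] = -(2*sin(r) + 3)*cos(r)/(sin(r)^2 + 3*sin(r) - 18)^2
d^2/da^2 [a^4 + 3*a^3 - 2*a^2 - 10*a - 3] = 12*a^2 + 18*a - 4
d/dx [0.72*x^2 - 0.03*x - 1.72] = 1.44*x - 0.03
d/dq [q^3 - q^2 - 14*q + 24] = 3*q^2 - 2*q - 14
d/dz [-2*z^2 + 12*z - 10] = 12 - 4*z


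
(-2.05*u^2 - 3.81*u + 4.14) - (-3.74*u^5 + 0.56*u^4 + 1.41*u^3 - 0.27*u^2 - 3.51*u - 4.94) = 3.74*u^5 - 0.56*u^4 - 1.41*u^3 - 1.78*u^2 - 0.3*u + 9.08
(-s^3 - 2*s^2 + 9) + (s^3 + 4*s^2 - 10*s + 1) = 2*s^2 - 10*s + 10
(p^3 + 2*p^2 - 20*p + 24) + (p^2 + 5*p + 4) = p^3 + 3*p^2 - 15*p + 28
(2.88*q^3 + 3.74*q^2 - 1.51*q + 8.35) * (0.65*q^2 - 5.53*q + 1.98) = 1.872*q^5 - 13.4954*q^4 - 15.9613*q^3 + 21.183*q^2 - 49.1653*q + 16.533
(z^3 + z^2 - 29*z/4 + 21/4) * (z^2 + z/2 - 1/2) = z^5 + 3*z^4/2 - 29*z^3/4 + 9*z^2/8 + 25*z/4 - 21/8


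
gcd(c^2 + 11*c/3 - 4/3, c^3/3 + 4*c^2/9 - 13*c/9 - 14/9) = 1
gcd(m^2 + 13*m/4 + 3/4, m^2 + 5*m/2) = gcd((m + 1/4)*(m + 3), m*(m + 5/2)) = 1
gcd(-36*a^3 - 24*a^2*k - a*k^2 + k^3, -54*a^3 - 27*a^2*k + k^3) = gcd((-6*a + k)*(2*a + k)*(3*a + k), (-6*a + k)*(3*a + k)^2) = 18*a^2 + 3*a*k - k^2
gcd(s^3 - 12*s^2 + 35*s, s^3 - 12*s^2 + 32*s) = s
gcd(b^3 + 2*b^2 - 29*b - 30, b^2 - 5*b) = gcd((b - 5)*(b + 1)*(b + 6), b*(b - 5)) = b - 5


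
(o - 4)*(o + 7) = o^2 + 3*o - 28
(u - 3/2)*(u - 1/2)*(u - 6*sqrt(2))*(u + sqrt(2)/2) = u^4 - 11*sqrt(2)*u^3/2 - 2*u^3 - 21*u^2/4 + 11*sqrt(2)*u^2 - 33*sqrt(2)*u/8 + 12*u - 9/2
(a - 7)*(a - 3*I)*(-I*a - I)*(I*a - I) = a^4 - 7*a^3 - 3*I*a^3 - a^2 + 21*I*a^2 + 7*a + 3*I*a - 21*I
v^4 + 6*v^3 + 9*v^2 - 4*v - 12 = (v - 1)*(v + 2)^2*(v + 3)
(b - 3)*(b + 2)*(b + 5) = b^3 + 4*b^2 - 11*b - 30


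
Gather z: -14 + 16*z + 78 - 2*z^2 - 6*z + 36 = -2*z^2 + 10*z + 100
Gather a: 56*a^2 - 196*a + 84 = 56*a^2 - 196*a + 84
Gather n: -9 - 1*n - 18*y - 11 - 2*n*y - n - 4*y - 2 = n*(-2*y - 2) - 22*y - 22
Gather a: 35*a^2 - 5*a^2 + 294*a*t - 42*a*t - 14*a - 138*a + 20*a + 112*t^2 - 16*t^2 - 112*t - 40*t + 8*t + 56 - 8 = 30*a^2 + a*(252*t - 132) + 96*t^2 - 144*t + 48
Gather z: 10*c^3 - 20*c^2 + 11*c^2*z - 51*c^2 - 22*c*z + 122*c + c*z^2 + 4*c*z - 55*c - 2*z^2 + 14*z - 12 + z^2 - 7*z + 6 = 10*c^3 - 71*c^2 + 67*c + z^2*(c - 1) + z*(11*c^2 - 18*c + 7) - 6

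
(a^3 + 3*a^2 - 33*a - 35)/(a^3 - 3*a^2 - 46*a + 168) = (a^2 - 4*a - 5)/(a^2 - 10*a + 24)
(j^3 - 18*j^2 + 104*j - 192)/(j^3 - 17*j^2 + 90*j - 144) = (j - 4)/(j - 3)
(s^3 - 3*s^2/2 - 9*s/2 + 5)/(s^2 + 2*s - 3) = (s^2 - s/2 - 5)/(s + 3)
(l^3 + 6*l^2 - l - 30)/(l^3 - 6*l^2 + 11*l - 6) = (l^2 + 8*l + 15)/(l^2 - 4*l + 3)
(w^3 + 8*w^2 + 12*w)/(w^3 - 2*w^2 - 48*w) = (w + 2)/(w - 8)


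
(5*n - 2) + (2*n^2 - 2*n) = 2*n^2 + 3*n - 2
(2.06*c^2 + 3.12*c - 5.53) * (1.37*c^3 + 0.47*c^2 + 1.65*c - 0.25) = 2.8222*c^5 + 5.2426*c^4 - 2.7107*c^3 + 2.0339*c^2 - 9.9045*c + 1.3825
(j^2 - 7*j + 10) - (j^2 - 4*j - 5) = 15 - 3*j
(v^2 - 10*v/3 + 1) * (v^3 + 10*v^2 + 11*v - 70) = v^5 + 20*v^4/3 - 64*v^3/3 - 290*v^2/3 + 733*v/3 - 70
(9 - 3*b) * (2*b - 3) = -6*b^2 + 27*b - 27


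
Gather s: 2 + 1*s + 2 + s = 2*s + 4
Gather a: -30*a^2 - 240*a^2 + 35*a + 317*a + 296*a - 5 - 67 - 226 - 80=-270*a^2 + 648*a - 378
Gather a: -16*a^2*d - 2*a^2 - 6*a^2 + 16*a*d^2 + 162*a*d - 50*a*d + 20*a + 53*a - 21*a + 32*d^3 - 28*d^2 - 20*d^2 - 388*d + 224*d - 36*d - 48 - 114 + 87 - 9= a^2*(-16*d - 8) + a*(16*d^2 + 112*d + 52) + 32*d^3 - 48*d^2 - 200*d - 84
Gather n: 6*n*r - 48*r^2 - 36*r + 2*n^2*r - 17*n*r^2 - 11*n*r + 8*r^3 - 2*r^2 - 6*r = 2*n^2*r + n*(-17*r^2 - 5*r) + 8*r^3 - 50*r^2 - 42*r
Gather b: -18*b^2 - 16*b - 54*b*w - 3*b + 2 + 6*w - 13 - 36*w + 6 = -18*b^2 + b*(-54*w - 19) - 30*w - 5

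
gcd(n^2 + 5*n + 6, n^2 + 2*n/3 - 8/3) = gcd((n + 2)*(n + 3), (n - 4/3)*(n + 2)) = n + 2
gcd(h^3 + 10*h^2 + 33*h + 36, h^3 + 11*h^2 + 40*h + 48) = h^2 + 7*h + 12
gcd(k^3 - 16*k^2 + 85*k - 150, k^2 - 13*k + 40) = k - 5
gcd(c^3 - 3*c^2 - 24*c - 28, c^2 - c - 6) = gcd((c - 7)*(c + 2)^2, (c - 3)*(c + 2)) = c + 2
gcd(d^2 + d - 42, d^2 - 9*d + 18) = d - 6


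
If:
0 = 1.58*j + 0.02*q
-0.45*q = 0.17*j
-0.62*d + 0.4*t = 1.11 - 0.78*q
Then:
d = 0.645161290322581*t - 1.79032258064516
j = 0.00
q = 0.00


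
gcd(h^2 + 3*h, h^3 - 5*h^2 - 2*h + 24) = 1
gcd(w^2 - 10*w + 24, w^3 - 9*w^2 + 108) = w - 6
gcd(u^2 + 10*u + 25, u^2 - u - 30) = u + 5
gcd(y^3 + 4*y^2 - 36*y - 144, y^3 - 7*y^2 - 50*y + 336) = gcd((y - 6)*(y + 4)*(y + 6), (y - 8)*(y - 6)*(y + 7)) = y - 6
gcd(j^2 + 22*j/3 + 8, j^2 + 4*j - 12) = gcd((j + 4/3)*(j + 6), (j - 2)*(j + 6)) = j + 6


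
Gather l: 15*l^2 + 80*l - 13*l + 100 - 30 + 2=15*l^2 + 67*l + 72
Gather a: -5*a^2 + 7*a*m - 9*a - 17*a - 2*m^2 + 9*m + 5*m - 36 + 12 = -5*a^2 + a*(7*m - 26) - 2*m^2 + 14*m - 24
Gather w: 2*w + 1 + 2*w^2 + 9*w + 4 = 2*w^2 + 11*w + 5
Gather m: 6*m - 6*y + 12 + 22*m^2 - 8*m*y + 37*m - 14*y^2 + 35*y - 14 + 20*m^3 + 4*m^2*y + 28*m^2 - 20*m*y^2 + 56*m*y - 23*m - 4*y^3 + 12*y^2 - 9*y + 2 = 20*m^3 + m^2*(4*y + 50) + m*(-20*y^2 + 48*y + 20) - 4*y^3 - 2*y^2 + 20*y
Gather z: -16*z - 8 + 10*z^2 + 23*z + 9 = 10*z^2 + 7*z + 1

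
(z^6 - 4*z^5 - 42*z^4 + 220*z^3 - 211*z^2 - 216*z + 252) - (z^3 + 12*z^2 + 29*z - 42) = z^6 - 4*z^5 - 42*z^4 + 219*z^3 - 223*z^2 - 245*z + 294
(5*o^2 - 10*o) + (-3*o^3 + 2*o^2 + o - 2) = -3*o^3 + 7*o^2 - 9*o - 2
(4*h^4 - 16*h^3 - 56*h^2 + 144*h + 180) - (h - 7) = 4*h^4 - 16*h^3 - 56*h^2 + 143*h + 187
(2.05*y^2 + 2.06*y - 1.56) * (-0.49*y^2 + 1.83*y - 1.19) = -1.0045*y^4 + 2.7421*y^3 + 2.0947*y^2 - 5.3062*y + 1.8564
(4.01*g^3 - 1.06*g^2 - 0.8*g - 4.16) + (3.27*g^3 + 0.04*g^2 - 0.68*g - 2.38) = 7.28*g^3 - 1.02*g^2 - 1.48*g - 6.54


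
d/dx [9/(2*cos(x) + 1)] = 18*sin(x)/(2*cos(x) + 1)^2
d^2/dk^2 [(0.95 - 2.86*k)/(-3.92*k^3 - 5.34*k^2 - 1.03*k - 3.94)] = (263.687424*k^5 + 184.029888*k^4 - 178.1644*k^3 - 715.618776*k^2 - 304.355316*k + 14.746626)/(60.236288*k^9 + 246.169728*k^8 + 382.825632*k^7 + 463.268856*k^6 + 595.44078*k^5 + 449.498874*k^4 + 313.674991*k^3 + 261.22791*k^2 + 47.967924*k + 61.162984)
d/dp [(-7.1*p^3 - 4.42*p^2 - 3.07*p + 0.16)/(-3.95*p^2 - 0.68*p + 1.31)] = (28.045*p^4 + 9.656*p^3 - 37.0239*p^2 - 10.3164*p - 3.9129)/(15.6025*p^4 + 5.372*p^3 - 9.8866*p^2 - 1.7816*p + 1.7161)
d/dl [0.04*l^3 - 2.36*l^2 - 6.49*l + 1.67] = 0.12*l^2 - 4.72*l - 6.49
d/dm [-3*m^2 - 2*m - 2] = -6*m - 2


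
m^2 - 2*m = m*(m - 2)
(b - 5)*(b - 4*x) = b^2 - 4*b*x - 5*b + 20*x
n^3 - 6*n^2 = n^2*(n - 6)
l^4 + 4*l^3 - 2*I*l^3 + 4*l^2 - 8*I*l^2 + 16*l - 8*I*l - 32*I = (l + 4)*(l - 2*I)^2*(l + 2*I)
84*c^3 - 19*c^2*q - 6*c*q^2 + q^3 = (-7*c + q)*(-3*c + q)*(4*c + q)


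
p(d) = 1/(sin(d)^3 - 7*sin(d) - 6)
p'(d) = (-3*sin(d)^2*cos(d) + 7*cos(d))/(sin(d)^3 - 7*sin(d) - 6)^2 = (7 - 3*sin(d)^2)*cos(d)/(-sin(d)^3 + 7*sin(d) + 6)^2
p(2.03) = -0.09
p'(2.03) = -0.02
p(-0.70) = -0.57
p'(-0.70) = 1.42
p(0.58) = -0.10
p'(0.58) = 0.05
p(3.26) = -0.19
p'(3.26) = -0.26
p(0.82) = -0.09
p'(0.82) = 0.03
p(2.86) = -0.13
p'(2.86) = -0.10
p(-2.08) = -1.81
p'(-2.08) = -7.49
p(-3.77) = -0.10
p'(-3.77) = -0.05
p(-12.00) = -0.10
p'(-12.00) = 0.06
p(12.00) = -0.42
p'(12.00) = 0.90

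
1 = 1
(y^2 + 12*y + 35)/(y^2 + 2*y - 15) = (y + 7)/(y - 3)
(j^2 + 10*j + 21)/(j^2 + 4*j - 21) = (j + 3)/(j - 3)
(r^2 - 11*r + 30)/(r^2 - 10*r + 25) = (r - 6)/(r - 5)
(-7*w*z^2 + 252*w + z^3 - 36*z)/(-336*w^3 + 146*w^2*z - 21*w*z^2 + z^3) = (z^2 - 36)/(48*w^2 - 14*w*z + z^2)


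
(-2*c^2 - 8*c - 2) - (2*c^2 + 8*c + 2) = -4*c^2 - 16*c - 4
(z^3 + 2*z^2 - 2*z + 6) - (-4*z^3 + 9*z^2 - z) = 5*z^3 - 7*z^2 - z + 6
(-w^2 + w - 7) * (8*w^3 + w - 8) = -8*w^5 + 8*w^4 - 57*w^3 + 9*w^2 - 15*w + 56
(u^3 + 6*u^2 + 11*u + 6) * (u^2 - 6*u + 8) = u^5 - 17*u^3 - 12*u^2 + 52*u + 48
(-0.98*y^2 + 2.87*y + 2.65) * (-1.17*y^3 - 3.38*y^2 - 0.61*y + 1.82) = 1.1466*y^5 - 0.0455000000000001*y^4 - 12.2033*y^3 - 12.4913*y^2 + 3.6069*y + 4.823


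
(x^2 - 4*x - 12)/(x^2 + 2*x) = (x - 6)/x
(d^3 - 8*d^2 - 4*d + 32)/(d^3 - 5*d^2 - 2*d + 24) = (d^2 - 10*d + 16)/(d^2 - 7*d + 12)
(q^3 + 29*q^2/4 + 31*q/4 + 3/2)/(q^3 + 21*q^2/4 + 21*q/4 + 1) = (q + 6)/(q + 4)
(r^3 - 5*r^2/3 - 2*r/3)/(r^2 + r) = (3*r^2 - 5*r - 2)/(3*(r + 1))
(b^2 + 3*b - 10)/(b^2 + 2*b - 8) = (b + 5)/(b + 4)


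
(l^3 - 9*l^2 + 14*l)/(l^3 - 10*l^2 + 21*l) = (l - 2)/(l - 3)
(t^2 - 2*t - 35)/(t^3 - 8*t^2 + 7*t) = (t + 5)/(t*(t - 1))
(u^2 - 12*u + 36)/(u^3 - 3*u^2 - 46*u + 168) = (u - 6)/(u^2 + 3*u - 28)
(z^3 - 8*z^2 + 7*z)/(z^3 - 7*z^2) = (z - 1)/z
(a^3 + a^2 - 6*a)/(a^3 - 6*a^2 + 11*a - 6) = a*(a + 3)/(a^2 - 4*a + 3)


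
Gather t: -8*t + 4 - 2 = 2 - 8*t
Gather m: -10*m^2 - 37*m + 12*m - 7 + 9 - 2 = -10*m^2 - 25*m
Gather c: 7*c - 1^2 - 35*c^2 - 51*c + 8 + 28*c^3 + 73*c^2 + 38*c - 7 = 28*c^3 + 38*c^2 - 6*c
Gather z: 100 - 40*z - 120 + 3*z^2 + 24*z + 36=3*z^2 - 16*z + 16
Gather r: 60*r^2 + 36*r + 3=60*r^2 + 36*r + 3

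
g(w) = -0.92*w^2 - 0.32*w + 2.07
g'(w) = -1.84*w - 0.32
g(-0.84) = 1.69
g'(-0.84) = 1.23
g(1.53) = -0.57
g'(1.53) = -3.14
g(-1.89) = -0.61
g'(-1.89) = 3.16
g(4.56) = -18.52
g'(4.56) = -8.71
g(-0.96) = 1.53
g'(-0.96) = 1.45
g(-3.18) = -6.22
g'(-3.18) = 5.53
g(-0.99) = 1.49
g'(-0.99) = 1.50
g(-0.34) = 2.07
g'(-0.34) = 0.31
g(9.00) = -75.33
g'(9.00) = -16.88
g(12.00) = -134.25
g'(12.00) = -22.40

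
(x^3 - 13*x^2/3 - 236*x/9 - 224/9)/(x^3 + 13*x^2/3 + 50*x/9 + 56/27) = 3*(x - 8)/(3*x + 2)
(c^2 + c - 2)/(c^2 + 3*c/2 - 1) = 2*(c - 1)/(2*c - 1)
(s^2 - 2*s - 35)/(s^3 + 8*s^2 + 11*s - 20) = (s - 7)/(s^2 + 3*s - 4)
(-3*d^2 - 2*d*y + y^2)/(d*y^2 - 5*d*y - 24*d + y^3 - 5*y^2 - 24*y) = (-3*d + y)/(y^2 - 5*y - 24)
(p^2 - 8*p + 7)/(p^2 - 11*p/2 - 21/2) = 2*(p - 1)/(2*p + 3)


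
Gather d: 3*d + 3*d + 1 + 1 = 6*d + 2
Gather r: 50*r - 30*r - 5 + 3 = 20*r - 2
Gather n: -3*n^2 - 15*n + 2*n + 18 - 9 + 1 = -3*n^2 - 13*n + 10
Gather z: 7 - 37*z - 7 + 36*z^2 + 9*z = 36*z^2 - 28*z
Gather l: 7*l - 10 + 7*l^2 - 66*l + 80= 7*l^2 - 59*l + 70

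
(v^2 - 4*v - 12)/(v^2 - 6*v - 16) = (v - 6)/(v - 8)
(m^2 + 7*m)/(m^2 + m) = (m + 7)/(m + 1)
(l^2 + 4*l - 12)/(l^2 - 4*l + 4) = (l + 6)/(l - 2)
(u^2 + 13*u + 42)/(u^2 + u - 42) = (u + 6)/(u - 6)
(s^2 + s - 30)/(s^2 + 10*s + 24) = (s - 5)/(s + 4)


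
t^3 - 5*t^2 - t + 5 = (t - 5)*(t - 1)*(t + 1)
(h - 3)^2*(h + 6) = h^3 - 27*h + 54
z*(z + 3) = z^2 + 3*z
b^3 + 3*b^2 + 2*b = b*(b + 1)*(b + 2)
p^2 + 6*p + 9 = (p + 3)^2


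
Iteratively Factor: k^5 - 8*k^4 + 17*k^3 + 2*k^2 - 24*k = (k + 1)*(k^4 - 9*k^3 + 26*k^2 - 24*k) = (k - 2)*(k + 1)*(k^3 - 7*k^2 + 12*k) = (k - 4)*(k - 2)*(k + 1)*(k^2 - 3*k) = k*(k - 4)*(k - 2)*(k + 1)*(k - 3)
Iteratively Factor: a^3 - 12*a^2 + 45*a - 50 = (a - 5)*(a^2 - 7*a + 10) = (a - 5)*(a - 2)*(a - 5)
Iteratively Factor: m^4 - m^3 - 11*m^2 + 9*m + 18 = (m + 3)*(m^3 - 4*m^2 + m + 6) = (m - 3)*(m + 3)*(m^2 - m - 2) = (m - 3)*(m - 2)*(m + 3)*(m + 1)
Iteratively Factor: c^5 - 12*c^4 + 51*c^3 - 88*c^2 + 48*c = (c - 4)*(c^4 - 8*c^3 + 19*c^2 - 12*c) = (c - 4)*(c - 1)*(c^3 - 7*c^2 + 12*c) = (c - 4)^2*(c - 1)*(c^2 - 3*c) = (c - 4)^2*(c - 3)*(c - 1)*(c)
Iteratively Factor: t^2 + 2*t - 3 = (t + 3)*(t - 1)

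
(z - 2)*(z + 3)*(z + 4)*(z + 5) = z^4 + 10*z^3 + 23*z^2 - 34*z - 120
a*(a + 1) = a^2 + a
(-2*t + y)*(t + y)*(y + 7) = -2*t^2*y - 14*t^2 - t*y^2 - 7*t*y + y^3 + 7*y^2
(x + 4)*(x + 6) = x^2 + 10*x + 24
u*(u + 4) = u^2 + 4*u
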